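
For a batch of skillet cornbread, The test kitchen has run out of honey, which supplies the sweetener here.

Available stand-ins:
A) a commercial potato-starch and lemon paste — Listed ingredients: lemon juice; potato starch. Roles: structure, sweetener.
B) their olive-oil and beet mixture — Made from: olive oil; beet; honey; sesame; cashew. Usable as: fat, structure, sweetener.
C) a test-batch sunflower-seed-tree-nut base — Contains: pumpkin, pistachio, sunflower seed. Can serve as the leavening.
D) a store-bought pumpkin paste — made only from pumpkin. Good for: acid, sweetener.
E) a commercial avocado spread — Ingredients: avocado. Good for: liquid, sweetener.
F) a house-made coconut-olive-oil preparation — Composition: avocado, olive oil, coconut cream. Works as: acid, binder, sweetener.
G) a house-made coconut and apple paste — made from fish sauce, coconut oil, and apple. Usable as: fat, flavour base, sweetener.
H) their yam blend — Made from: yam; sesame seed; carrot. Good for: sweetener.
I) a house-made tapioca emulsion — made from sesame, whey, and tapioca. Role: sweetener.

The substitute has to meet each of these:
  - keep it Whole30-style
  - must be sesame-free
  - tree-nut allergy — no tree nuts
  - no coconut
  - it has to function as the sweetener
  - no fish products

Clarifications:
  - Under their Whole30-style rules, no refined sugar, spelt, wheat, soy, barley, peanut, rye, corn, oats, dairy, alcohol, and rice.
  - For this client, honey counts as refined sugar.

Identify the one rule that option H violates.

usable as a sweetener: satisfied
Whole30-style: satisfied
tree-nut-free: satisfied
coconut-free: satisfied
fish-free: satisfied
sesame-free: has sesame seed — fails

sesame-free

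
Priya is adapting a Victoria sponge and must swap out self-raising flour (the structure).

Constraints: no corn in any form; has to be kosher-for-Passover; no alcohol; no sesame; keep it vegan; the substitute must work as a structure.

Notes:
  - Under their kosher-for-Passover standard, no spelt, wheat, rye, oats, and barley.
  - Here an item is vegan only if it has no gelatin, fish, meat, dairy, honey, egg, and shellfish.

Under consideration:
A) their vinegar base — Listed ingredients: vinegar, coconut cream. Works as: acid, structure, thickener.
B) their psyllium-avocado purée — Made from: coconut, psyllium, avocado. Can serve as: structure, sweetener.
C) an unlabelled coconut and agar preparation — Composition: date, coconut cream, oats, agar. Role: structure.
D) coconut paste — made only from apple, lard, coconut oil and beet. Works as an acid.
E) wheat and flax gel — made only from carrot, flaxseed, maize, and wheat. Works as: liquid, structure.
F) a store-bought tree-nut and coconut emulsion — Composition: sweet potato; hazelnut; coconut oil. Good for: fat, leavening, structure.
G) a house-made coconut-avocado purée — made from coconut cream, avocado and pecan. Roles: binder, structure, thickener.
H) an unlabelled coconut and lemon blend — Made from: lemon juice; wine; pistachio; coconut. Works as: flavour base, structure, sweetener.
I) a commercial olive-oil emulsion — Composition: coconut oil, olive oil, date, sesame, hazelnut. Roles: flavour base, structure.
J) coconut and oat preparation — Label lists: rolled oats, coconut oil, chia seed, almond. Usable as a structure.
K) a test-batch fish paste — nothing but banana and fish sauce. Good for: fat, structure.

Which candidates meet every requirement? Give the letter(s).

A, B, F, G

A: only coconut cream and vinegar; none excluded — keep
B: all constraints satisfied — valid
C: has oats, so not kosher-for-Passover — no
D: not usable as a structure; has lard, so not vegan — no
E: has wheat, so not kosher-for-Passover; has maize, so not corn-free — no
F: works as a structure, kosher-for-Passover, no alcohol — OK
G: works as a structure, no sesame, no corn — valid
H: has wine, so not alcohol-free — out
I: has sesame, so not sesame-free — out
J: has rolled oats, so not kosher-for-Passover — out
K: has fish sauce, so not vegan — reject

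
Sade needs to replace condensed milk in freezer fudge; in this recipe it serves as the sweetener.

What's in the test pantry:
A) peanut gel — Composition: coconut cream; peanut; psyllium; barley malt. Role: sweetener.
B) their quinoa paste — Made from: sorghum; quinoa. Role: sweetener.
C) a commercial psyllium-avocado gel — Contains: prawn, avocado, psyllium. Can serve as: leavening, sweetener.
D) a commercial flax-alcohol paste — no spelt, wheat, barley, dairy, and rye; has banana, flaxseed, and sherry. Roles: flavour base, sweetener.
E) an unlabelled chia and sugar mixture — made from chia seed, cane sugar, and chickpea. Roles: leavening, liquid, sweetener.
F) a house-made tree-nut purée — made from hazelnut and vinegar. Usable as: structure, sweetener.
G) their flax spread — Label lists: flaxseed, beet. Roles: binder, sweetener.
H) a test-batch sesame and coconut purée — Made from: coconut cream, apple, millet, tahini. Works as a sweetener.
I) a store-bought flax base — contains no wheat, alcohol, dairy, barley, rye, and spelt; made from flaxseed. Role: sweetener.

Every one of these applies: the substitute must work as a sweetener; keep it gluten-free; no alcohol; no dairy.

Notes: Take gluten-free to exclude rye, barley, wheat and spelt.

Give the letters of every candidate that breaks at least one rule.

A, D

A: has barley malt, so not gluten-free — no
B: nothing on the exclusion list — keep
C: every rule checks out — keep
D: has sherry, so not alcohol-free — out
E: works as a sweetener, gluten-free, no dairy — keep
F: all constraints satisfied — keep
G: gluten-free, no alcohol — OK
H: nothing on the exclusion list — OK
I: no alcohol, no dairy — keep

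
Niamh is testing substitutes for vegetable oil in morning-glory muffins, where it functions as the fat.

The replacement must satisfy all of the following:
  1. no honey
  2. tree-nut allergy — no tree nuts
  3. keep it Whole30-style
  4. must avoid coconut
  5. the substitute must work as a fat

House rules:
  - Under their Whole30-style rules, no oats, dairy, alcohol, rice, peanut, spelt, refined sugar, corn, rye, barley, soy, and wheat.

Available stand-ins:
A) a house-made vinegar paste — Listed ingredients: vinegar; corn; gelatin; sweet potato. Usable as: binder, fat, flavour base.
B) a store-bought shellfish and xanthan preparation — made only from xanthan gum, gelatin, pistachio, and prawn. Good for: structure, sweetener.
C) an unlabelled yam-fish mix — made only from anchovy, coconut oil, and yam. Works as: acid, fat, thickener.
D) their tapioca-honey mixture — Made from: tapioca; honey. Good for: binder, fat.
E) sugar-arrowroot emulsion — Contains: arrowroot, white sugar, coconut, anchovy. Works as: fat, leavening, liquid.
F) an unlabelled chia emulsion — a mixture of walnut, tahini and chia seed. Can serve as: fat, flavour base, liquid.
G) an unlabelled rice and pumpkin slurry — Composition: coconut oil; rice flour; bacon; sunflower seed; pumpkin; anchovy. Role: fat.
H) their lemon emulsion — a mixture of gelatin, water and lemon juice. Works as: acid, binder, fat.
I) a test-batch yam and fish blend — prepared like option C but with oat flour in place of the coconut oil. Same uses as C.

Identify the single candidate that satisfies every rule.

H

A: has corn, so not Whole30-style — no
B: not usable as a fat; has pistachio, so not tree-nut-free — reject
C: has coconut oil, so not coconut-free — no
D: has honey, so not honey-free — no
E: has white sugar, so not Whole30-style; has coconut, so not coconut-free — out
F: has walnut, so not tree-nut-free — out
G: has rice flour, so not Whole30-style; has coconut oil, so not coconut-free — reject
H: no tree nuts, no honey — valid
I: has oat flour, so not Whole30-style — out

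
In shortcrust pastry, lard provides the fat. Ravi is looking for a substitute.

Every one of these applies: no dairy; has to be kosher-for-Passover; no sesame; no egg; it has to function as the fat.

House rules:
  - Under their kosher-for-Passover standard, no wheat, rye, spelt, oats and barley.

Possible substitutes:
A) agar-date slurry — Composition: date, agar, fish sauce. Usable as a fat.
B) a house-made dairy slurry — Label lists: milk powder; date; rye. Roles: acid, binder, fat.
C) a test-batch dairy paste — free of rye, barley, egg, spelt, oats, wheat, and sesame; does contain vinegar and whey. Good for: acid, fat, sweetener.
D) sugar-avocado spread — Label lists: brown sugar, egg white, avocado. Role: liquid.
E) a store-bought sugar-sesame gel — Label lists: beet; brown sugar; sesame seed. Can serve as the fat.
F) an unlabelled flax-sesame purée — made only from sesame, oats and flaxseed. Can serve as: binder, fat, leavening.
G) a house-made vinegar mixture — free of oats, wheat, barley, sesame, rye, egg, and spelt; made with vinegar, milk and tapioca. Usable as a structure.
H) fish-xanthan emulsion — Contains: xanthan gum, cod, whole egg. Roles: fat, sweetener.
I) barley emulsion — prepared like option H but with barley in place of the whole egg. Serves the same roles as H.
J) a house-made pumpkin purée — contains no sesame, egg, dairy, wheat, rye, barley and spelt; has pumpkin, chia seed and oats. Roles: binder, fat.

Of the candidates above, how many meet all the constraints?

1

A: kosher-for-Passover, no sesame — valid
B: has rye, so not kosher-for-Passover; has milk powder, so not dairy-free — out
C: has whey, so not dairy-free — reject
D: not usable as a fat; has egg white, so not egg-free — reject
E: has sesame seed, so not sesame-free — reject
F: has oats, so not kosher-for-Passover; has sesame, so not sesame-free — no
G: not usable as a fat; has milk, so not dairy-free — out
H: has whole egg, so not egg-free — out
I: has barley, so not kosher-for-Passover — no
J: has oats, so not kosher-for-Passover — reject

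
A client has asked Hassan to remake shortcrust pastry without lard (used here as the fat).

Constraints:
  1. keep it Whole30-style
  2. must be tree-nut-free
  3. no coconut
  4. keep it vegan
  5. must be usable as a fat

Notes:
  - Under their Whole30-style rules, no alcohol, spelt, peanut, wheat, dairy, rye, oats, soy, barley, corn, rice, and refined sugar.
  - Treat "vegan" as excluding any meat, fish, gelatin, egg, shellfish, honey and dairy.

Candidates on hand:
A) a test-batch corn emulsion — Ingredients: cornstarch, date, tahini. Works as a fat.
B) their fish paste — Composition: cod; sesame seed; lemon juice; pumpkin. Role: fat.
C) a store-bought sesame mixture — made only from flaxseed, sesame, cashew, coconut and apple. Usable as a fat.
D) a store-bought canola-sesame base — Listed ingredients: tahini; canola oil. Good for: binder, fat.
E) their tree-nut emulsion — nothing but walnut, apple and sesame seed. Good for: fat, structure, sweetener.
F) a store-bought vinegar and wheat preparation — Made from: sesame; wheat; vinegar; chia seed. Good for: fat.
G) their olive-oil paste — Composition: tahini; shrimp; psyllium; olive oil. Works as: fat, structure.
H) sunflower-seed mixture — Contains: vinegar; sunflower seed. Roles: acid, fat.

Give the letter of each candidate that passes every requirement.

D, H

A: has cornstarch, so not Whole30-style — out
B: has cod, so not vegan — out
C: has coconut, so not coconut-free; has cashew, so not tree-nut-free — no
D: works as a fat, no coconut, vegan — keep
E: has walnut, so not tree-nut-free — no
F: has wheat, so not Whole30-style — reject
G: has shrimp, so not vegan — no
H: only sunflower seed and vinegar; none excluded — keep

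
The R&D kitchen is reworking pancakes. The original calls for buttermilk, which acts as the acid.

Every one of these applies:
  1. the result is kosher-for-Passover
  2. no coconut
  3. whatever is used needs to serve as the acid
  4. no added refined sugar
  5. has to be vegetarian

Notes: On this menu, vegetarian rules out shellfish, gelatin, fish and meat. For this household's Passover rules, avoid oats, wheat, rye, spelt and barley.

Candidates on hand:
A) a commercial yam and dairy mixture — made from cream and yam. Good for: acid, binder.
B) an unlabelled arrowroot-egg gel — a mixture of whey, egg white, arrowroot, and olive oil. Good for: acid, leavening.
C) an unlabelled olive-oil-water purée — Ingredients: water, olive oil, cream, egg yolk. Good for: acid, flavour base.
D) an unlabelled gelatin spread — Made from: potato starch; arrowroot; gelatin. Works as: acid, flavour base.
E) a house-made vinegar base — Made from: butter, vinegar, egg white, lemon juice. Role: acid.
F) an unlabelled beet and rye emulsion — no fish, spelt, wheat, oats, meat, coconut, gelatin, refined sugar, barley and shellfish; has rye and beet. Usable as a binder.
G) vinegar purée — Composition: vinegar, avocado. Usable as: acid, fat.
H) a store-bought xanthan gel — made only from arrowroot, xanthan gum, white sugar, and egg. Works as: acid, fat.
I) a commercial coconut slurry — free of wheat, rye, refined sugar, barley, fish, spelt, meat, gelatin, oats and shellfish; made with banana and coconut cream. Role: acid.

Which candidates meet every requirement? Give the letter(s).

A: works as an acid, vegetarian, no coconut — valid
B: whey and egg white etc. — none of it excluded — OK
C: cream and egg yolk etc. — none of it excluded — keep
D: has gelatin, so not vegetarian — reject
E: butter and egg white etc. — none of it excluded — OK
F: not usable as an acid; has rye, so not kosher-for-Passover — no
G: only avocado and vinegar; none excluded — OK
H: has white sugar, so not no-added-sugar — out
I: has coconut cream, so not coconut-free — no

A, B, C, E, G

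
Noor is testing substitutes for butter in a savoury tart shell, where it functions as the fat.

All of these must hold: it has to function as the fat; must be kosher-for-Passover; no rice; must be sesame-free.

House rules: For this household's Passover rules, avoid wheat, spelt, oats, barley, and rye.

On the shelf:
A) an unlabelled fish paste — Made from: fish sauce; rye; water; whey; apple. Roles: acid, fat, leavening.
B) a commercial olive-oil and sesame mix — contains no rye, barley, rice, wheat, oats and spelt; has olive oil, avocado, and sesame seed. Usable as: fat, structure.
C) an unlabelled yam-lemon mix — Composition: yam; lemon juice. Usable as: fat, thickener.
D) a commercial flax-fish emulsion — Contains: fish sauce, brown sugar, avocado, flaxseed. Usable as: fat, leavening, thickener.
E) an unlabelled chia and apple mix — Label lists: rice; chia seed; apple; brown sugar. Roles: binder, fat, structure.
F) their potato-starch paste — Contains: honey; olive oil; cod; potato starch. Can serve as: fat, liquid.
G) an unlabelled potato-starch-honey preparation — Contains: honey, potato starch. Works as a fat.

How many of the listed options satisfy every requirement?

A: has rye, so not kosher-for-Passover — no
B: has sesame seed, so not sesame-free — reject
C: works as a fat, kosher-for-Passover, no rice — keep
D: works as a fat, no sesame, kosher-for-Passover — keep
E: has rice, so not rice-free — reject
F: kosher-for-Passover, no rice — OK
G: only honey and potato starch; none excluded — valid

4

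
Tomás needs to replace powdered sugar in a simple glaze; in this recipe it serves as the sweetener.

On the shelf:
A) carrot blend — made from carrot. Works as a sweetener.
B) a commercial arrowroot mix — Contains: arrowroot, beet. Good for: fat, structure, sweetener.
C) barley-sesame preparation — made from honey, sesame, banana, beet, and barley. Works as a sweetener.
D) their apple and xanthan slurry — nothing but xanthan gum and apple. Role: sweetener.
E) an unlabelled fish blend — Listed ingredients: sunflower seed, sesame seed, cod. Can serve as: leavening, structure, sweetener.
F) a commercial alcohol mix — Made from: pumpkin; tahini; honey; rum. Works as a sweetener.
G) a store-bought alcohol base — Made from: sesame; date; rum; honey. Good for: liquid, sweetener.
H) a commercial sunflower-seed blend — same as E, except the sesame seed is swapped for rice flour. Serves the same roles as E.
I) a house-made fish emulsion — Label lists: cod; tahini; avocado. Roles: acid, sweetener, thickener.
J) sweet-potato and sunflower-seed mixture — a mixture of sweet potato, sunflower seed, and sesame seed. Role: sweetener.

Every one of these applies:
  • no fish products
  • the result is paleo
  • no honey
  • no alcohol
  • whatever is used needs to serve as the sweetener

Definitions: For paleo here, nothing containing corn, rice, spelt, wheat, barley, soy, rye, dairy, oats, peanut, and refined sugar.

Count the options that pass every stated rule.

4

A: only carrot; none excluded — OK
B: works as a sweetener, no honey, paleo — keep
C: has barley, so not paleo; has honey, so not honey-free — reject
D: works as a sweetener, paleo, no fish — valid
E: has cod, so not fish-free — out
F: has honey, so not honey-free; has rum, so not alcohol-free — no
G: has honey, so not honey-free; has rum, so not alcohol-free — reject
H: has rice flour, so not paleo; has cod, so not fish-free — out
I: has cod, so not fish-free — out
J: every rule checks out — valid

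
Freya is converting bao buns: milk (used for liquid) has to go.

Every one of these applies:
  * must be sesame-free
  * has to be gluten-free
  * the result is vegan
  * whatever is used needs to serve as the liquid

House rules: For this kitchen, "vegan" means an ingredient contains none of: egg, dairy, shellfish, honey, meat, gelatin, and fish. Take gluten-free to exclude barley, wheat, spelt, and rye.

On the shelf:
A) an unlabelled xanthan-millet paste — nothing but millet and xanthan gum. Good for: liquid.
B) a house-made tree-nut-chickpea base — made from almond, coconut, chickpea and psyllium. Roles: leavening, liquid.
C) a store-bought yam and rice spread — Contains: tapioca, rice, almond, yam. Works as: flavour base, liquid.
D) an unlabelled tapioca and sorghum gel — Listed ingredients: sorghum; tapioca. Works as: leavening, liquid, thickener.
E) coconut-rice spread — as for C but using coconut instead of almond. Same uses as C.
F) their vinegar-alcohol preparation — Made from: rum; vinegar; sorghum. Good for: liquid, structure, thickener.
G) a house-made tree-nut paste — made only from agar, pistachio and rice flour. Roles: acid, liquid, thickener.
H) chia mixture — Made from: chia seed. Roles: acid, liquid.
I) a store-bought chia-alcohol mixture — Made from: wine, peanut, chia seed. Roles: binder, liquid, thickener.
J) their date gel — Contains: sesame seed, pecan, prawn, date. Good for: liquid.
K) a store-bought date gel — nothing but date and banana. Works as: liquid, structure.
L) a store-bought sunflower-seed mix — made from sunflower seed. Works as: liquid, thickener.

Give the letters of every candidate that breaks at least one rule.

A: all constraints satisfied — keep
B: coconut and almond etc. — none of it excluded — keep
C: gluten-free, vegan — valid
D: gluten-free, vegan — valid
E: gluten-free, vegan — keep
F: only rum, vinegar and sorghum; none excluded — valid
G: all constraints satisfied — keep
H: only chia seed; none excluded — keep
I: only wine, peanut and chia seed; none excluded — valid
J: has prawn, so not vegan; has sesame seed, so not sesame-free — out
K: nothing on the exclusion list — valid
L: only sunflower seed; none excluded — valid

J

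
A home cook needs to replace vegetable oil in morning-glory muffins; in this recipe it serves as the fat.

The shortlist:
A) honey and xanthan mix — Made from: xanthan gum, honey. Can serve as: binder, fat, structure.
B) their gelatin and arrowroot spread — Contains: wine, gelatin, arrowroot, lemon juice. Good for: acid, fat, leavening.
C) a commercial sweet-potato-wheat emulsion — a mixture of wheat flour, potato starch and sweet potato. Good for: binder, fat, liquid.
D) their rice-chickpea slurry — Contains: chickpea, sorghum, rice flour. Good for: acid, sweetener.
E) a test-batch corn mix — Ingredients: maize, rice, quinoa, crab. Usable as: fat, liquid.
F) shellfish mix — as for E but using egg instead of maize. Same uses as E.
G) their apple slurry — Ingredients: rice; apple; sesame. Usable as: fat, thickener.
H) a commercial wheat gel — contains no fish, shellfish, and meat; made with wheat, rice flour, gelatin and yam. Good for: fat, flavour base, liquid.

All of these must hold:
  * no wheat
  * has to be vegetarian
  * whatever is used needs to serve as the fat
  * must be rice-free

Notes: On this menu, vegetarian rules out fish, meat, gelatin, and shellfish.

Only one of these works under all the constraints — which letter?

A

A: all constraints satisfied — OK
B: has gelatin, so not vegetarian — reject
C: has wheat flour, so not wheat-free — out
D: not usable as a fat; has rice flour, so not rice-free — reject
E: has crab, so not vegetarian; has rice, so not rice-free — no
F: has crab, so not vegetarian; has rice, so not rice-free — out
G: has rice, so not rice-free — out
H: has gelatin, so not vegetarian; has wheat, so not wheat-free (and 1 more) — out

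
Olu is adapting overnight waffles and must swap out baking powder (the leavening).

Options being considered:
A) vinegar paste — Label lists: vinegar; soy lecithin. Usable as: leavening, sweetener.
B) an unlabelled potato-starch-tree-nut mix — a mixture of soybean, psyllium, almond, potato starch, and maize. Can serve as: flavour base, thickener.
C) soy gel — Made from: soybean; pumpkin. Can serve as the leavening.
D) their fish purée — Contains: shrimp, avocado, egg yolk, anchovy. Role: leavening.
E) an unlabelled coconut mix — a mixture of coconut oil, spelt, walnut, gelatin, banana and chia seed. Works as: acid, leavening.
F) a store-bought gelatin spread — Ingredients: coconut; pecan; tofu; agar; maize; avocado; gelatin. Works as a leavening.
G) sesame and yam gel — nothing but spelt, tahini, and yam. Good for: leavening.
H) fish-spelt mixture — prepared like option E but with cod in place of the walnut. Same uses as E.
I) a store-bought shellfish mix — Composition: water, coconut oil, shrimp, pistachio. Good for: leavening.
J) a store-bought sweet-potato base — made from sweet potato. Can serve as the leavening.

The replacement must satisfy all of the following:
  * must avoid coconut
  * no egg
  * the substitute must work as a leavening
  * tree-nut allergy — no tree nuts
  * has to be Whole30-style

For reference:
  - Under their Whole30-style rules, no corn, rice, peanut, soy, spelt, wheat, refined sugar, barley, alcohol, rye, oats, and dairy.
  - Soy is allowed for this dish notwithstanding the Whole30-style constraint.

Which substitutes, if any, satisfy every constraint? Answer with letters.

A: soy is permitted under the Whole30-style carve-out; nothing else excluded — OK
B: not usable as a leavening; has maize, so not Whole30-style (and 1 more) — out
C: soy is permitted under the Whole30-style carve-out; nothing else excluded — valid
D: has egg yolk, so not egg-free — out
E: has spelt, so not Whole30-style; has coconut oil, so not coconut-free (and 1 more) — no
F: has maize, so not Whole30-style; has coconut, so not coconut-free (and 1 more) — reject
G: has spelt, so not Whole30-style — out
H: has spelt, so not Whole30-style; has coconut oil, so not coconut-free — reject
I: has coconut oil, so not coconut-free; has pistachio, so not tree-nut-free — out
J: works as a leavening, Whole30-style, no egg — valid

A, C, J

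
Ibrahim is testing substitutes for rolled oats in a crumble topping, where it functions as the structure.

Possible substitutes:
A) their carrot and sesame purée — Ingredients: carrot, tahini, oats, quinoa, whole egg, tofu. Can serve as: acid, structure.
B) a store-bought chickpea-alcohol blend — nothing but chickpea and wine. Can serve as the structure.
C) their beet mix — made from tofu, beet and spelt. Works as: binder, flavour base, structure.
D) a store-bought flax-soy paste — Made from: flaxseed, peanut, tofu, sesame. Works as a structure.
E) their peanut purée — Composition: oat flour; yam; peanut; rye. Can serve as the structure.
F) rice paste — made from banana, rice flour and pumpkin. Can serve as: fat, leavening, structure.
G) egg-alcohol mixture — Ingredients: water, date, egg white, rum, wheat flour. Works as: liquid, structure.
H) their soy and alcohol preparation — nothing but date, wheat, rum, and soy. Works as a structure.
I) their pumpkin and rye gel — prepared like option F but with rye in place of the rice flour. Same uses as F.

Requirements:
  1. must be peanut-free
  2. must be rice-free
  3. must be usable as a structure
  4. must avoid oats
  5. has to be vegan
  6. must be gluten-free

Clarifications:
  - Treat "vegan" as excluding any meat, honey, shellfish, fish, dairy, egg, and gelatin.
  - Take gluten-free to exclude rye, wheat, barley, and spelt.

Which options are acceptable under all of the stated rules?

A: has whole egg, so not vegan; has oats, so not oat-free — no
B: nothing on the exclusion list — OK
C: has spelt, so not gluten-free — reject
D: has peanut, so not peanut-free — out
E: has rye, so not gluten-free; has peanut, so not peanut-free (and 1 more) — reject
F: has rice flour, so not rice-free — reject
G: has egg white, so not vegan; has wheat flour, so not gluten-free — no
H: has wheat, so not gluten-free — out
I: has rye, so not gluten-free — out

B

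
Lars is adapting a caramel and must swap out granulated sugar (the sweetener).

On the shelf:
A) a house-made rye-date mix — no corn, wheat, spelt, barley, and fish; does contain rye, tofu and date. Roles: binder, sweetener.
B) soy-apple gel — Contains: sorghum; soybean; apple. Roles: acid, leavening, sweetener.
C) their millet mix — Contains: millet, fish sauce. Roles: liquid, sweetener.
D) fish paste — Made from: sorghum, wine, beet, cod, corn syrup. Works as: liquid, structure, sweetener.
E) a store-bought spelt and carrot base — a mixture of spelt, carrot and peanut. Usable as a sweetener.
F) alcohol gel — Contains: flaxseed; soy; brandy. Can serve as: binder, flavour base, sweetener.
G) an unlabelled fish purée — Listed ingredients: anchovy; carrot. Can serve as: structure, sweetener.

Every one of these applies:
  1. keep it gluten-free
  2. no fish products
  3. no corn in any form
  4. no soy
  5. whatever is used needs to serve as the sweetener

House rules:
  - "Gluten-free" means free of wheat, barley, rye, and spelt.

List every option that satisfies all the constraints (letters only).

A: has rye, so not gluten-free; has tofu, so not soy-free — out
B: has soybean, so not soy-free — reject
C: has fish sauce, so not fish-free — reject
D: has cod, so not fish-free; has corn syrup, so not corn-free — no
E: has spelt, so not gluten-free — no
F: has soy, so not soy-free — out
G: has anchovy, so not fish-free — out

none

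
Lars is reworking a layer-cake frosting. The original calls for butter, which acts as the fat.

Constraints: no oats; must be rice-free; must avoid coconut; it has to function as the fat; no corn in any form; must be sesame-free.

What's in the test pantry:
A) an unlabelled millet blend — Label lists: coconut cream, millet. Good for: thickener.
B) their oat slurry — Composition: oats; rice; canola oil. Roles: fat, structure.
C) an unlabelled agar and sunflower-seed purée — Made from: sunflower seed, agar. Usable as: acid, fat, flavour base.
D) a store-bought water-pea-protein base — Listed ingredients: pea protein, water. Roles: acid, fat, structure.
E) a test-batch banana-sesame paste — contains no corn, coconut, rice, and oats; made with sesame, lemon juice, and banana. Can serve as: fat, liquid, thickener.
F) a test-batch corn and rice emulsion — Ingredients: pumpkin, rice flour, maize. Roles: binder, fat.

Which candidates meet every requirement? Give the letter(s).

A: not usable as a fat; has coconut cream, so not coconut-free — out
B: has oats, so not oat-free; has rice, so not rice-free — no
C: no oats, no coconut — valid
D: only water and pea protein; none excluded — keep
E: has sesame, so not sesame-free — reject
F: has rice flour, so not rice-free; has maize, so not corn-free — no

C, D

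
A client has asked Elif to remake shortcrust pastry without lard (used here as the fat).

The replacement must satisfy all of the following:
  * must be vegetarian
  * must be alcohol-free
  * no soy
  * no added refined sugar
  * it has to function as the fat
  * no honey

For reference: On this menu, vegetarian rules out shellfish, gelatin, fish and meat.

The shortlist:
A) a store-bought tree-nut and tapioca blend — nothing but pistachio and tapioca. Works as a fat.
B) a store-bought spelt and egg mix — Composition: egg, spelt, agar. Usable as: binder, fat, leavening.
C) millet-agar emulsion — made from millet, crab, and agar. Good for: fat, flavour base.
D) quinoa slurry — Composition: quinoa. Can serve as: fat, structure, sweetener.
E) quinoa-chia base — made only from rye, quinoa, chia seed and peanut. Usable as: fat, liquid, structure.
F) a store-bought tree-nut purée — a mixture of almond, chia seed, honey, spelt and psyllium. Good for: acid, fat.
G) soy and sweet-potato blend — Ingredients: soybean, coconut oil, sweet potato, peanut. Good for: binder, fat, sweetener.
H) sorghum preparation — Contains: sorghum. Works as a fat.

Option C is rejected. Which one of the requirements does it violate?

vegetarian

usable as a fat: satisfied
vegetarian: has crab — fails
honey-free: satisfied
soy-free: satisfied
alcohol-free: satisfied
no-added-sugar: satisfied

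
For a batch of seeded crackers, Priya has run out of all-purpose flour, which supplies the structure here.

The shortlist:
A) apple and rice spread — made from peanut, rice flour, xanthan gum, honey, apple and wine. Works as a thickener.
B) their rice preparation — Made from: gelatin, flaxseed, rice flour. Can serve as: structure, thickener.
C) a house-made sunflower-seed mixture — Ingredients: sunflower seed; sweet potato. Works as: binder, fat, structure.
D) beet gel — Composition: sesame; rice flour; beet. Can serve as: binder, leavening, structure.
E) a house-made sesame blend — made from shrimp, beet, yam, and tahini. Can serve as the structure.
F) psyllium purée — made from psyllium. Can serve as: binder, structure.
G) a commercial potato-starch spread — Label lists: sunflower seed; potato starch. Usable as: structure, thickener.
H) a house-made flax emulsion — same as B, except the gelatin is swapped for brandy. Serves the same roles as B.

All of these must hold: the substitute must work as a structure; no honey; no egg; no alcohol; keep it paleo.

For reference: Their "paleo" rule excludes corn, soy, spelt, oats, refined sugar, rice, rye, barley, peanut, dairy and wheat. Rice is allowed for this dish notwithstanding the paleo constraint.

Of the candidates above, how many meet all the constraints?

A: not usable as a structure; has peanut, so not paleo (and 2 more) — out
B: rice is permitted under the paleo carve-out; nothing else excluded — OK
C: only sweet potato and sunflower seed; none excluded — valid
D: rice is permitted under the paleo carve-out; nothing else excluded — valid
E: nothing on the exclusion list — OK
F: no egg, no honey — OK
G: all constraints satisfied — valid
H: has brandy, so not alcohol-free — no

6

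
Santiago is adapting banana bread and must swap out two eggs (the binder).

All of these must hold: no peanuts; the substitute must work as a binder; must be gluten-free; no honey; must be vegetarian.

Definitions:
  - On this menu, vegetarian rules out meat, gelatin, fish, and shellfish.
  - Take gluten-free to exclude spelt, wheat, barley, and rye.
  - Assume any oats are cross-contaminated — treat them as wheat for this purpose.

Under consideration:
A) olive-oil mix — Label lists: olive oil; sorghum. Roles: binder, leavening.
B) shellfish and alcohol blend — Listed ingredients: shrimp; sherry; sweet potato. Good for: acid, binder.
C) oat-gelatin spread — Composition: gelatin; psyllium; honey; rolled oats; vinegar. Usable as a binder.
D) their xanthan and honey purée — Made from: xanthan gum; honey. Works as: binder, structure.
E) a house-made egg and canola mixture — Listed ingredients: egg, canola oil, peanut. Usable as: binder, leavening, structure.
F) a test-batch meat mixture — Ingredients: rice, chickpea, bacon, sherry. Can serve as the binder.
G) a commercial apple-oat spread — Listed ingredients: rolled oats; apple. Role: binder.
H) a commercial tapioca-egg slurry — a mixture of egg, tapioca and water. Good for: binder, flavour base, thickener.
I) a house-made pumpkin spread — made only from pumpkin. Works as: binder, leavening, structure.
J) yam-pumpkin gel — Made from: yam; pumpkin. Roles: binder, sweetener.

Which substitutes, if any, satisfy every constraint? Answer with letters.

A: no peanut, vegetarian — valid
B: has shrimp, so not vegetarian — out
C: has gelatin, so not vegetarian; has rolled oats, so not gluten-free (and 1 more) — out
D: has honey, so not honey-free — no
E: has peanut, so not peanut-free — reject
F: has bacon, so not vegetarian — reject
G: has rolled oats, so not gluten-free — out
H: no honey, vegetarian — OK
I: all constraints satisfied — OK
J: only yam and pumpkin; none excluded — OK

A, H, I, J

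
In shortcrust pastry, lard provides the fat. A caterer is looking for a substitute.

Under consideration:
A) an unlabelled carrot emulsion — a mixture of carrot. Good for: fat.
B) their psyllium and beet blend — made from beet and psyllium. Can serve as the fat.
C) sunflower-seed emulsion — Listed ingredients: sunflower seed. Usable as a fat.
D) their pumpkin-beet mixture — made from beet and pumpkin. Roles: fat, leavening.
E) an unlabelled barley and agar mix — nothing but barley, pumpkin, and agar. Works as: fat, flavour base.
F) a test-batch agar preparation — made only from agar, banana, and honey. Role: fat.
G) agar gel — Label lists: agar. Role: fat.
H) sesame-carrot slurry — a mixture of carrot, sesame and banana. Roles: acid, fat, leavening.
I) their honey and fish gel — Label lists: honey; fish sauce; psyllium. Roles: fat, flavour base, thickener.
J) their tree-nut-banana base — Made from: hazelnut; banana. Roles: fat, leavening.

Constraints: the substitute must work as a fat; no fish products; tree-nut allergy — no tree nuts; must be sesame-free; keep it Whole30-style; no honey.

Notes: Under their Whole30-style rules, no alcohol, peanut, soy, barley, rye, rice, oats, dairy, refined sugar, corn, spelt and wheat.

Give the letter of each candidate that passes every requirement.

A, B, C, D, G

A: works as a fat, no honey, no sesame — keep
B: works as a fat, no fish, no sesame — OK
C: only sunflower seed; none excluded — OK
D: only beet and pumpkin; none excluded — OK
E: has barley, so not Whole30-style — out
F: has honey, so not honey-free — out
G: Whole30-style, no sesame — OK
H: has sesame, so not sesame-free — reject
I: has honey, so not honey-free; has fish sauce, so not fish-free — no
J: has hazelnut, so not tree-nut-free — reject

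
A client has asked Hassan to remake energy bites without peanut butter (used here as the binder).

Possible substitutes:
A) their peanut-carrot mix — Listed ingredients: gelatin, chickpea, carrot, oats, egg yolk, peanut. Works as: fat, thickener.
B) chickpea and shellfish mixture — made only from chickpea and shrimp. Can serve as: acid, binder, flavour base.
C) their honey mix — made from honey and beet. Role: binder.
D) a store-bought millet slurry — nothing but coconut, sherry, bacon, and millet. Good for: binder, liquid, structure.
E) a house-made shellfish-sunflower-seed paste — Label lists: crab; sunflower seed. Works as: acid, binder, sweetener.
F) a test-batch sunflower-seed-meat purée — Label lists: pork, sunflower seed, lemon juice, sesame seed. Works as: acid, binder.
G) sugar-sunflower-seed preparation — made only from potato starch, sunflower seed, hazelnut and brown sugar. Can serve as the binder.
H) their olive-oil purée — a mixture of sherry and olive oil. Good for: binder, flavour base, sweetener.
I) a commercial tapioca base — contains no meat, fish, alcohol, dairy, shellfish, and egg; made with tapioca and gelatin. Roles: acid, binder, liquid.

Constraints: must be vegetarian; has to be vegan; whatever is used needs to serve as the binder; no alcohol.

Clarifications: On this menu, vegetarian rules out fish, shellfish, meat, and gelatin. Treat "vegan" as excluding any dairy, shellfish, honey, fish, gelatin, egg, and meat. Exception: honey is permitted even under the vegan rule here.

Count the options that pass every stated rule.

A: not usable as a binder; has gelatin, so not vegetarian (and 1 more) — out
B: has shrimp, so not vegetarian; has shrimp, so not vegan — reject
C: honey is permitted under the vegan carve-out; nothing else excluded — keep
D: has bacon, so not vegetarian; has bacon, so not vegan (and 1 more) — no
E: has crab, so not vegetarian; has crab, so not vegan — out
F: has pork, so not vegetarian; has pork, so not vegan — reject
G: vegan, vegetarian — OK
H: has sherry, so not alcohol-free — reject
I: has gelatin, so not vegetarian; has gelatin, so not vegan — no

2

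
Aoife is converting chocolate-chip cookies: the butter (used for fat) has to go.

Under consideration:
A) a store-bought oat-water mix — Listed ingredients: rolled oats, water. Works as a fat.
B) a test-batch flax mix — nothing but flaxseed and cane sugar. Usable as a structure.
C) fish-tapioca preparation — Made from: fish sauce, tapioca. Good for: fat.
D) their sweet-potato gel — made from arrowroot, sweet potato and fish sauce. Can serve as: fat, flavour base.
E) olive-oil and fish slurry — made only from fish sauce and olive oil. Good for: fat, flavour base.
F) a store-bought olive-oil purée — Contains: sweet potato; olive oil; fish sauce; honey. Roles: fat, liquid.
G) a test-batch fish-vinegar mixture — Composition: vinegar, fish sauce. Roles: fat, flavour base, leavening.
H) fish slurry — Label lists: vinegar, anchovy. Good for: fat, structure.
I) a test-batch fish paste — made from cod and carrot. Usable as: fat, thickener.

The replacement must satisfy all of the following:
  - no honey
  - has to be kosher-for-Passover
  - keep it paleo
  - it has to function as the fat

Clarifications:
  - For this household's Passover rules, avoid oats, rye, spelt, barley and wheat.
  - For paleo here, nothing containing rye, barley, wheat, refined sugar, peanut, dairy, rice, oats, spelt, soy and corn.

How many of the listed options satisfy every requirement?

A: has rolled oats, so not kosher-for-Passover; has rolled oats, so not paleo — reject
B: not usable as a fat; has cane sugar, so not paleo — no
C: every rule checks out — OK
D: every rule checks out — keep
E: only fish sauce and olive oil; none excluded — valid
F: has honey, so not honey-free — out
G: only fish sauce and vinegar; none excluded — valid
H: kosher-for-Passover, paleo — keep
I: no honey, kosher-for-Passover — valid

6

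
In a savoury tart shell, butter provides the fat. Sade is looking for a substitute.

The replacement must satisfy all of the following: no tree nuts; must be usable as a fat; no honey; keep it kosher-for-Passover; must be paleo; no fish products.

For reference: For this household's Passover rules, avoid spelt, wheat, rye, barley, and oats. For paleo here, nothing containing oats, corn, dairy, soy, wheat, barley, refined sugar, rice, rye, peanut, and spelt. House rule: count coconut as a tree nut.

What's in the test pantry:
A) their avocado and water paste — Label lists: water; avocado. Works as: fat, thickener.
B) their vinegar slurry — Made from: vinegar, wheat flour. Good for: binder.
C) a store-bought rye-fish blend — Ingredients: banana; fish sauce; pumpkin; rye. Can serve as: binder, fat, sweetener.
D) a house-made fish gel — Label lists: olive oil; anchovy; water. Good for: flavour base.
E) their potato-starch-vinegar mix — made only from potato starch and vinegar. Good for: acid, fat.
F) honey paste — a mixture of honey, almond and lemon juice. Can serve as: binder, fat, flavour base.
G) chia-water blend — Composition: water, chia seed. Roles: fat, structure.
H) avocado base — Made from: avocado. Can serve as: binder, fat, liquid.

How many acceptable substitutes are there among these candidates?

A: every rule checks out — valid
B: not usable as a fat; has wheat flour, so not kosher-for-Passover (and 1 more) — no
C: has rye, so not kosher-for-Passover; has rye, so not paleo (and 1 more) — no
D: not usable as a fat; has anchovy, so not fish-free — out
E: kosher-for-Passover, paleo — keep
F: has honey, so not honey-free; has almond, so not tree-nut-free — no
G: only chia seed and water; none excluded — valid
H: every rule checks out — OK

4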